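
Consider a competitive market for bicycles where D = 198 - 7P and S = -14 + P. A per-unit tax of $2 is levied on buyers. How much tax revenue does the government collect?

Tax revenue = 21.5

Pre-tax equilibrium: P* = 26.5, Q* = 12.5.
Tax on buyers shifts demand to D = 198 − 7(P + 2) = 184 - 7P.
184 - 7P = -14 + P gives seller price Ps = 24.75; buyers pay Pb = 24.75 + 2 = 26.75.
New quantity: Q = 198 − 7(26.75) = 10.75.
Revenue = 2 × 10.75 = 21.5.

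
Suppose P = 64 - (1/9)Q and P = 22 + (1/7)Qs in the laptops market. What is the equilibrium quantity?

Set the two price expressions equal: 64 - (1/9)Q = 22 + (1/7)Q.
42 = (16/63)Q, so Q* = 165.375.
P* = 64 − (1/9)(165.375) = 45.625.

Q* = 165.375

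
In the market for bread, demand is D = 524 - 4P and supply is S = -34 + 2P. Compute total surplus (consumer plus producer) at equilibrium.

Total surplus = 8664

Equilibrium: 524 - 4P = -34 + 2P gives P* = 93, Q* = 152.
Demand choke price: P = 131; supply starts at P = 17.
CS = ½(131 − 93)(152) = 2888; PS = ½(93 − 17)(152) = 5776.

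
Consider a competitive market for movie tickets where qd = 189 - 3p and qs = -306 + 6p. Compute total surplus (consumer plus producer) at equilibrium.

Total surplus = 144

Equilibrium: 189 - 3p = -306 + 6p gives p* = 55, q* = 24.
Demand choke price: p = 63; supply starts at p = 51.
CS = ½(63 − 55)(24) = 96; PS = ½(55 − 51)(24) = 48.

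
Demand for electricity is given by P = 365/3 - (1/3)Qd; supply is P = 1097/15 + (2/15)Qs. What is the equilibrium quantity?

Set the two price expressions equal: 365/3 - (1/3)Q = 1097/15 + (2/15)Q.
728/15 = (7/15)Q, so Q* = 104.
P* = 365/3 − (1/3)(104) = 87.

Q* = 104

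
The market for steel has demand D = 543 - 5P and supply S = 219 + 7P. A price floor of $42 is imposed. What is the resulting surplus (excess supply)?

Equilibrium price would be P* = 27, so the floor at 42 binds.
At P = 42: D = 333, S = 513.
Surplus = 513 − 333 = 180.

Surplus = 180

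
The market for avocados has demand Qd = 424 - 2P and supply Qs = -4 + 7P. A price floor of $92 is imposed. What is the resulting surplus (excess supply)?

Equilibrium price would be P* = 428/9, so the floor at 92 binds.
At P = 92: Qd = 240, Qs = 640.
Surplus = 640 − 240 = 400.

Surplus = 400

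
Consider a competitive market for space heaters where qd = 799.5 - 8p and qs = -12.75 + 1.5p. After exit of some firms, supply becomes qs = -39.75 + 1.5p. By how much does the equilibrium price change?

Original equilibrium: p* = 85.5, q* = 115.5.
New equilibrium: 799.5 - 8p = -39.75 + 1.5p, so 839.25 = 9.5p and p' = 3357/38; q' = 799.5 − 8(3357/38) = 3525/38.
Change in price: 3357/38 − 85.5 = 54/19.

Δp = 54/19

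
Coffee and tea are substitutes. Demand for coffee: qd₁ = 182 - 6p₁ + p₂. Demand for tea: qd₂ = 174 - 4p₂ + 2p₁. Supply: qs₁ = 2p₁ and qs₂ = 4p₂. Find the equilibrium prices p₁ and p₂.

p₁ = 815/31, p₂ = 878/31

Market 1: 182 - 6p₁ + p₂ = 2p₁ → 8p₁ - p₂ = 182.
Market 2: 8p₂ - 2p₁ = 174.
Eliminating p₂: 8×(1) + 1×(2) gives 62p₁ = 1630, so p₁ = 815/31.
Back-substitute into (2): p₂ = (174 + 2×815/31) / 8 = 878/31.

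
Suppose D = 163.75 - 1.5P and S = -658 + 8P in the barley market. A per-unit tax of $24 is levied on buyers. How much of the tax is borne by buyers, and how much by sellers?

Pre-tax equilibrium: P* = 86.5, Q* = 34.
Tax on buyers shifts demand to D = 163.75 − 1.5(P + 24) = 127.75 - 1.5P.
127.75 - 1.5P = -658 + 8P gives seller price Ps = 3143/38; buyers pay Pb = 3143/38 + 24 = 4055/38.
New quantity: Q = 163.75 − 1.5(4055/38) = 70/19.
Buyer burden = 4055/38 − 86.5 = 384/19; seller burden = 86.5 − 3143/38 = 72/19.

Buyers bear 384/19, sellers bear 72/19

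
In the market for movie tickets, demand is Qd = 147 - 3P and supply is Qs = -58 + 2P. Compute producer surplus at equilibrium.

Producer surplus = 144

Equilibrium: 147 - 3P = -58 + 2P gives P* = 41, Q* = 24.
Supply starts at P = 29 (where Qs = 0).
PS = ½(41 − 29)(24) = 144.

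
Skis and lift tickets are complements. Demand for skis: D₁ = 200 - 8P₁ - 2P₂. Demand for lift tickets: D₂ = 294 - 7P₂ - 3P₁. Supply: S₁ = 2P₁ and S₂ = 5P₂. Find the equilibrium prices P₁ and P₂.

Market 1: 200 - 8P₁ - 2P₂ = 2P₁ → 10P₁ + 2P₂ = 200.
Market 2: 12P₂ + 3P₁ = 294.
Eliminating P₂: 12×(1) − 2×(2) gives 114P₁ = 1812, so P₁ = 302/19.
Back-substitute into (2): P₂ = (294 − 3×302/19) / 12 = 390/19.

P₁ = 302/19, P₂ = 390/19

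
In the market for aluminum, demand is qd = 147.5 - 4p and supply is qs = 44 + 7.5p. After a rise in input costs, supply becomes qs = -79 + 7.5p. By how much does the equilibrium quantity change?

Original equilibrium: p* = 9, q* = 111.5.
New equilibrium: 147.5 - 4p = -79 + 7.5p, so 226.5 = 11.5p and p' = 453/23; q' = 147.5 − 4(453/23) = 3161/46.
Change in quantity: 3161/46 − 111.5 = -984/23.

Δq = -984/23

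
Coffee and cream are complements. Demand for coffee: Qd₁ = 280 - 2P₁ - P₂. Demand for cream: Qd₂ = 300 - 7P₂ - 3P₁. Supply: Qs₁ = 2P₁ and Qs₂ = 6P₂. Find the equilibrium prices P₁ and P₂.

P₁ = 3340/49, P₂ = 360/49

Market 1: 280 - 2P₁ - P₂ = 2P₁ → 4P₁ + P₂ = 280.
Market 2: 13P₂ + 3P₁ = 300.
Eliminating P₂: 13×(1) − 1×(2) gives 49P₁ = 3340, so P₁ = 3340/49.
Back-substitute into (2): P₂ = (300 − 3×3340/49) / 13 = 360/49.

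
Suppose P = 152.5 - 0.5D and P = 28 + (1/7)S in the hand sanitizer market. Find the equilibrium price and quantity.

Set the two price expressions equal: 152.5 - 0.5Q = 28 + (1/7)Q.
124.5 = (9/14)Q, so Q* = 581/3.
P* = 152.5 − (0.5)(581/3) = 167/3.

P* = 167/3, Q* = 581/3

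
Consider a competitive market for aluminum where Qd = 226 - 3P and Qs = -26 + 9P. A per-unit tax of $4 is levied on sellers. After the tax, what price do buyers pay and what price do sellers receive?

Buyers pay $24, sellers receive $20

Pre-tax equilibrium: P* = 21, Q* = 163.
Tax on sellers shifts supply to Qs = -26 + 9(P − 4) = -62 + 9P.
226 - 3P = -62 + 9P gives buyer price Pb = 24; sellers receive Ps = 24 − 4 = 20.
New quantity: Q = 226 − 3(24) = 154.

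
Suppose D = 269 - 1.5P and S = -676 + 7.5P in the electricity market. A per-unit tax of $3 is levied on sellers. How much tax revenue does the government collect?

Tax revenue = 323.25

Pre-tax equilibrium: P* = 105, Q* = 111.5.
Tax on sellers shifts supply to S = -676 + 7.5(P − 3) = -698.5 + 7.5P.
269 - 1.5P = -698.5 + 7.5P gives buyer price Pb = 107.5; sellers receive Ps = 107.5 − 3 = 104.5.
New quantity: Q = 269 − 1.5(107.5) = 107.75.
Revenue = 3 × 107.75 = 323.25.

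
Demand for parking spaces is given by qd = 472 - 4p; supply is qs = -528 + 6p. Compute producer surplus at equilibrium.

Producer surplus = 432

Equilibrium: 472 - 4p = -528 + 6p gives p* = 100, q* = 72.
Supply starts at p = 88 (where qs = 0).
PS = ½(100 − 88)(72) = 432.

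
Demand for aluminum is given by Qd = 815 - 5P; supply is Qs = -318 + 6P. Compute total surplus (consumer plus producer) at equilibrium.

Equilibrium: 815 - 5P = -318 + 6P gives P* = 103, Q* = 300.
Demand choke price: P = 163; supply starts at P = 53.
CS = ½(163 − 103)(300) = 9000; PS = ½(103 − 53)(300) = 7500.

Total surplus = 16500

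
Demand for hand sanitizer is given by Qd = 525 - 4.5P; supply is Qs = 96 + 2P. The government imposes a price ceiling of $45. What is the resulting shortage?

Equilibrium price would be P* = 66, so the ceiling at 45 binds.
At P = 45: Qd = 525 − 4.5(45) = 322.5, Qs = 96 + 2(45) = 186.
Shortage = 322.5 − 186 = 136.5.

Shortage = 136.5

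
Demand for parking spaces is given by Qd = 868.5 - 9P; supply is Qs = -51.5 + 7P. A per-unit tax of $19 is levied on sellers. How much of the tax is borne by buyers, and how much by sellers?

Pre-tax equilibrium: P* = 57.5, Q* = 351.
Tax on sellers shifts supply to Qs = -51.5 + 7(P − 19) = -184.5 + 7P.
868.5 - 9P = -184.5 + 7P gives buyer price Pb = 65.8125; sellers receive Ps = 65.8125 − 19 = 46.8125.
New quantity: Q = 868.5 − 9(65.8125) = 276.1875.
Buyer burden = 65.8125 − 57.5 = 8.3125; seller burden = 57.5 − 46.8125 = 10.6875.

Buyers bear $8.3125, sellers bear $10.6875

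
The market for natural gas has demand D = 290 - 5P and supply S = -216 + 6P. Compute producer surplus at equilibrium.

Equilibrium: 290 - 5P = -216 + 6P gives P* = 46, Q* = 60.
Supply starts at P = 36 (where S = 0).
PS = ½(46 − 36)(60) = 300.

Producer surplus = 300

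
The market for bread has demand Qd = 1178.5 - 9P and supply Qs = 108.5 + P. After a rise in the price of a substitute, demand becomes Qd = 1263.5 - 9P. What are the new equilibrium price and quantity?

P' = 115.5, Q' = 224

Original equilibrium: P* = 107, Q* = 215.5.
New equilibrium: 1263.5 - 9P = 108.5 + P, so 1155 = 10P and P' = 115.5; Q' = 1263.5 − 9(115.5) = 224.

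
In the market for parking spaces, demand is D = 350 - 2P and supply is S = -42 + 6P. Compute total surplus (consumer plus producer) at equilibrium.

Total surplus = 21168

Equilibrium: 350 - 2P = -42 + 6P gives P* = 49, Q* = 252.
Demand choke price: P = 175; supply starts at P = 7.
CS = ½(175 − 49)(252) = 15876; PS = ½(49 − 7)(252) = 5292.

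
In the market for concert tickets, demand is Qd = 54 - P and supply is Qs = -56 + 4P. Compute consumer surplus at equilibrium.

Consumer surplus = 512

Equilibrium: 54 - P = -56 + 4P gives P* = 22, Q* = 32.
Demand choke price (Qd = 0): P = 54.
CS = ½(54 − 22)(32) = 512.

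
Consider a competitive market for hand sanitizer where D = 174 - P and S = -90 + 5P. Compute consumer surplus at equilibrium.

Equilibrium: 174 - P = -90 + 5P gives P* = 44, Q* = 130.
Demand choke price (D = 0): P = 174.
CS = ½(174 − 44)(130) = 8450.

Consumer surplus = 8450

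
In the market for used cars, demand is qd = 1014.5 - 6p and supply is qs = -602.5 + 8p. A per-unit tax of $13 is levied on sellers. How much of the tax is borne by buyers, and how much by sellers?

Buyers bear 52/7, sellers bear 39/7

Pre-tax equilibrium: p* = 115.5, q* = 321.5.
Tax on sellers shifts supply to qs = -602.5 + 8(p − 13) = -706.5 + 8p.
1014.5 - 6p = -706.5 + 8p gives buyer price pb = 1721/14; sellers receive ps = 1721/14 − 13 = 1539/14.
New quantity: q = 1014.5 − 6(1721/14) = 3877/14.
Buyer burden = 1721/14 − 115.5 = 52/7; seller burden = 115.5 − 1539/14 = 39/7.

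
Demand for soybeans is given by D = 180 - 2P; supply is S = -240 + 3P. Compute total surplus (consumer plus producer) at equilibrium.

Equilibrium: 180 - 2P = -240 + 3P gives P* = 84, Q* = 12.
Demand choke price: P = 90; supply starts at P = 80.
CS = ½(90 − 84)(12) = 36; PS = ½(84 − 80)(12) = 24.

Total surplus = 60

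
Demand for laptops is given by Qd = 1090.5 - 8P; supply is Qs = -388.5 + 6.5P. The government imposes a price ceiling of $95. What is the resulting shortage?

Shortage = 101.5

Equilibrium price would be P* = 102, so the ceiling at 95 binds.
At P = 95: Qd = 1090.5 − 8(95) = 330.5, Qs = -388.5 + 6.5(95) = 229.
Shortage = 330.5 − 229 = 101.5.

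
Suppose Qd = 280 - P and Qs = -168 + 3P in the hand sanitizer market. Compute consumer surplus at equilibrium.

Consumer surplus = 14112

Equilibrium: 280 - P = -168 + 3P gives P* = 112, Q* = 168.
Demand choke price (Qd = 0): P = 280.
CS = ½(280 − 112)(168) = 14112.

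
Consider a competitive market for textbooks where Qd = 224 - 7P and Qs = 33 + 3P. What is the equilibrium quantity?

Q* = 90.3

Set Qd = Qs: 224 - 7P = 33 + 3P.
191 = 10P, so P* = 19.1.
Q* = 224 − 7(19.1) = 90.3.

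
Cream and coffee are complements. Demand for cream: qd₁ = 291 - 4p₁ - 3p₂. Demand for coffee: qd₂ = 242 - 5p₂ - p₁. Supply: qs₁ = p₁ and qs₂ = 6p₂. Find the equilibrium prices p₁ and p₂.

Market 1: 291 - 4p₁ - 3p₂ = p₁ → 5p₁ + 3p₂ = 291.
Market 2: 11p₂ + p₁ = 242.
Eliminating p₂: 11×(1) − 3×(2) gives 52p₁ = 2475, so p₁ = 2475/52.
Back-substitute into (2): p₂ = (242 − 1×2475/52) / 11 = 919/52.

p₁ = 2475/52, p₂ = 919/52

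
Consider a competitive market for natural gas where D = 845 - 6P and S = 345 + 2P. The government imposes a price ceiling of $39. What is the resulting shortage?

Shortage = 188

Equilibrium price would be P* = 62.5, so the ceiling at 39 binds.
At P = 39: D = 845 − 6(39) = 611, S = 345 + 2(39) = 423.
Shortage = 611 − 423 = 188.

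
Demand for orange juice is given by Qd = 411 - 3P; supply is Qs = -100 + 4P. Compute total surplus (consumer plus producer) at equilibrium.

Equilibrium: 411 - 3P = -100 + 4P gives P* = 73, Q* = 192.
Demand choke price: P = 137; supply starts at P = 25.
CS = ½(137 − 73)(192) = 6144; PS = ½(73 − 25)(192) = 4608.

Total surplus = 10752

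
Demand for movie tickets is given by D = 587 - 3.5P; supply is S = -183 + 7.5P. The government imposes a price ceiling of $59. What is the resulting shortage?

Equilibrium price would be P* = 70, so the ceiling at 59 binds.
At P = 59: D = 587 − 3.5(59) = 380.5, S = -183 + 7.5(59) = 259.5.
Shortage = 380.5 − 259.5 = 121.

Shortage = 121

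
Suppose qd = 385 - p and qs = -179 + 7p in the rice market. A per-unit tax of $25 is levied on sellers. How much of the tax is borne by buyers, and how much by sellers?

Buyers bear $21.875, sellers bear $3.125

Pre-tax equilibrium: p* = 70.5, q* = 314.5.
Tax on sellers shifts supply to qs = -179 + 7(p − 25) = -354 + 7p.
385 - p = -354 + 7p gives buyer price pb = 92.375; sellers receive ps = 92.375 − 25 = 67.375.
New quantity: q = 385 − 1(92.375) = 292.625.
Buyer burden = 92.375 − 70.5 = 21.875; seller burden = 70.5 − 67.375 = 3.125.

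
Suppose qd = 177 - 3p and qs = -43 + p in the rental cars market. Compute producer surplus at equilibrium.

Equilibrium: 177 - 3p = -43 + p gives p* = 55, q* = 12.
Supply starts at p = 43 (where qs = 0).
PS = ½(55 − 43)(12) = 72.

Producer surplus = 72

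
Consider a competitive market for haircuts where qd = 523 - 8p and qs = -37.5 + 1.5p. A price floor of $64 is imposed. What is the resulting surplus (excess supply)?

Equilibrium price would be p* = 59, so the floor at 64 binds.
At p = 64: qd = 11, qs = 58.5.
Surplus = 58.5 − 11 = 47.5.

Surplus = 47.5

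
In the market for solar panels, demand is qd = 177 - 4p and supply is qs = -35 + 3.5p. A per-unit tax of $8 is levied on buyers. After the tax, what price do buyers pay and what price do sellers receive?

Buyers pay $32, sellers receive $24

Pre-tax equilibrium: p* = 424/15, q* = 959/15.
Tax on buyers shifts demand to qd = 177 − 4(p + 8) = 145 - 4p.
145 - 4p = -35 + 3.5p gives seller price ps = 24; buyers pay pb = 24 + 8 = 32.
New quantity: q = 177 − 4(32) = 49.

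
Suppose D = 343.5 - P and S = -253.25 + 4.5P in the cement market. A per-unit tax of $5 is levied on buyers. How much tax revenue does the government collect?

Tax revenue = 12700/11

Pre-tax equilibrium: P* = 108.5, Q* = 235.
Tax on buyers shifts demand to D = 343.5 − 1(P + 5) = 338.5 - P.
338.5 - P = -253.25 + 4.5P gives seller price Ps = 2367/22; buyers pay Pb = 2367/22 + 5 = 2477/22.
New quantity: Q = 343.5 − 1(2477/22) = 2540/11.
Revenue = 5 × 2540/11 = 12700/11.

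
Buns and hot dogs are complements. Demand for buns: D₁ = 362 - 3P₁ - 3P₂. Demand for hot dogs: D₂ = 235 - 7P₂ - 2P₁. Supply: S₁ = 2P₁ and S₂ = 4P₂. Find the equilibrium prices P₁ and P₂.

P₁ = 3277/49, P₂ = 451/49

Market 1: 362 - 3P₁ - 3P₂ = 2P₁ → 5P₁ + 3P₂ = 362.
Market 2: 11P₂ + 2P₁ = 235.
Eliminating P₂: 11×(1) − 3×(2) gives 49P₁ = 3277, so P₁ = 3277/49.
Back-substitute into (2): P₂ = (235 − 2×3277/49) / 11 = 451/49.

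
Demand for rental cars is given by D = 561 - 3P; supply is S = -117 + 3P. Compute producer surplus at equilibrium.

Equilibrium: 561 - 3P = -117 + 3P gives P* = 113, Q* = 222.
Supply starts at P = 39 (where S = 0).
PS = ½(113 − 39)(222) = 8214.

Producer surplus = 8214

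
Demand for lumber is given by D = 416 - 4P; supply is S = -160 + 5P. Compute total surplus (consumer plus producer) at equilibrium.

Equilibrium: 416 - 4P = -160 + 5P gives P* = 64, Q* = 160.
Demand choke price: P = 104; supply starts at P = 32.
CS = ½(104 − 64)(160) = 3200; PS = ½(64 − 32)(160) = 2560.

Total surplus = 5760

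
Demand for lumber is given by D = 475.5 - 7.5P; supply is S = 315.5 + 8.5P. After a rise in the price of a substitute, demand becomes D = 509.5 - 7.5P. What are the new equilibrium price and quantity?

Original equilibrium: P* = 10, Q* = 400.5.
New equilibrium: 509.5 - 7.5P = 315.5 + 8.5P, so 194 = 16P and P' = 12.125; Q' = 509.5 − 7.5(12.125) = 418.5625.

P' = 12.125, Q' = 418.5625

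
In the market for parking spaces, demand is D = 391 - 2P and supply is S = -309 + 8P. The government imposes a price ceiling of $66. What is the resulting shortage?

Shortage = 40

Equilibrium price would be P* = 70, so the ceiling at 66 binds.
At P = 66: D = 391 − 2(66) = 259, S = -309 + 8(66) = 219.
Shortage = 259 − 219 = 40.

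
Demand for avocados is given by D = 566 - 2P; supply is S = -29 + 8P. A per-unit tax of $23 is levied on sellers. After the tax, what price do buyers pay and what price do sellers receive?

Buyers pay $77.9, sellers receive $54.9

Pre-tax equilibrium: P* = 59.5, Q* = 447.
Tax on sellers shifts supply to S = -29 + 8(P − 23) = -213 + 8P.
566 - 2P = -213 + 8P gives buyer price Pb = 77.9; sellers receive Ps = 77.9 − 23 = 54.9.
New quantity: Q = 566 − 2(77.9) = 410.2.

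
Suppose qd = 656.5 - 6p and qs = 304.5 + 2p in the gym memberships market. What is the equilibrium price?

Set qd = qs: 656.5 - 6p = 304.5 + 2p.
352 = 8p, so p* = 44.
q* = 656.5 − 6(44) = 392.5.

p* = 44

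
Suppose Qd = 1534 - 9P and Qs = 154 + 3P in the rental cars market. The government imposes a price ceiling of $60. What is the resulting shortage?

Shortage = 660

Equilibrium price would be P* = 115, so the ceiling at 60 binds.
At P = 60: Qd = 1534 − 9(60) = 994, Qs = 154 + 3(60) = 334.
Shortage = 994 − 334 = 660.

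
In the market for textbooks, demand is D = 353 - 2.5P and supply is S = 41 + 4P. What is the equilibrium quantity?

Set D = S: 353 - 2.5P = 41 + 4P.
312 = 6.5P, so P* = 48.
Q* = 353 − 2.5(48) = 233.

Q* = 233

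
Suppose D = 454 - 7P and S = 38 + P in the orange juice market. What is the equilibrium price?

P* = 52

Set D = S: 454 - 7P = 38 + P.
416 = 8P, so P* = 52.
Q* = 454 − 7(52) = 90.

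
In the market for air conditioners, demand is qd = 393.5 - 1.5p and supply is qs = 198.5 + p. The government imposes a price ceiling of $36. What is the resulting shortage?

Shortage = 105

Equilibrium price would be p* = 78, so the ceiling at 36 binds.
At p = 36: qd = 393.5 − 1.5(36) = 339.5, qs = 198.5 + 1(36) = 234.5.
Shortage = 339.5 − 234.5 = 105.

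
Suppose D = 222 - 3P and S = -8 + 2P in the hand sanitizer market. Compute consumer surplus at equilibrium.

Equilibrium: 222 - 3P = -8 + 2P gives P* = 46, Q* = 84.
Demand choke price (D = 0): P = 74.
CS = ½(74 − 46)(84) = 1176.

Consumer surplus = 1176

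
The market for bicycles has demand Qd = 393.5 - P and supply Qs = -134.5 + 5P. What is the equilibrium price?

Set Qd = Qs: 393.5 - P = -134.5 + 5P.
528 = 6P, so P* = 88.
Q* = 393.5 − 1(88) = 305.5.

P* = 88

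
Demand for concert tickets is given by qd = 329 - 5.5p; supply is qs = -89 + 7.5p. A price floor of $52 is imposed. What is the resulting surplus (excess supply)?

Equilibrium price would be p* = 418/13, so the floor at 52 binds.
At p = 52: qd = 43, qs = 301.
Surplus = 301 − 43 = 258.

Surplus = 258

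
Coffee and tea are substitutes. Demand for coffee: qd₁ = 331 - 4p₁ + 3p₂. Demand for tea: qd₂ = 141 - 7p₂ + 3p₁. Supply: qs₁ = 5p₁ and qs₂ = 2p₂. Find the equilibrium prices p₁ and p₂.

Market 1: 331 - 4p₁ + 3p₂ = 5p₁ → 9p₁ - 3p₂ = 331.
Market 2: 9p₂ - 3p₁ = 141.
Eliminating p₂: 9×(1) + 3×(2) gives 72p₁ = 3402, so p₁ = 47.25.
Back-substitute into (2): p₂ = (141 + 3×47.25) / 9 = 377/12.

p₁ = 47.25, p₂ = 377/12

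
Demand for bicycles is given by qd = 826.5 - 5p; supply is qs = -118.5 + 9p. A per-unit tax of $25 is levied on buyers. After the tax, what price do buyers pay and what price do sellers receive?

Buyers pay 585/7, sellers receive 410/7

Pre-tax equilibrium: p* = 67.5, q* = 489.
Tax on buyers shifts demand to qd = 826.5 − 5(p + 25) = 701.5 - 5p.
701.5 - 5p = -118.5 + 9p gives seller price ps = 410/7; buyers pay pb = 410/7 + 25 = 585/7.
New quantity: q = 826.5 − 5(585/7) = 5721/14.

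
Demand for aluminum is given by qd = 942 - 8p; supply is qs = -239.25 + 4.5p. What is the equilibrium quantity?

q* = 186

Set qd = qs: 942 - 8p = -239.25 + 4.5p.
1181.25 = 12.5p, so p* = 94.5.
q* = 942 − 8(94.5) = 186.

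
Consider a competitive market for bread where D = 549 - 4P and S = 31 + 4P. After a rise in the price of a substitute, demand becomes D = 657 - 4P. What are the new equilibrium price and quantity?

P' = 78.25, Q' = 344

Original equilibrium: P* = 64.75, Q* = 290.
New equilibrium: 657 - 4P = 31 + 4P, so 626 = 8P and P' = 78.25; Q' = 657 − 4(78.25) = 344.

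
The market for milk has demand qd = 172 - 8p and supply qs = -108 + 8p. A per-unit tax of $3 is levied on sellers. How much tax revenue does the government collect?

Pre-tax equilibrium: p* = 17.5, q* = 32.
Tax on sellers shifts supply to qs = -108 + 8(p − 3) = -132 + 8p.
172 - 8p = -132 + 8p gives buyer price pb = 19; sellers receive ps = 19 − 3 = 16.
New quantity: q = 172 − 8(19) = 20.
Revenue = 3 × 20 = 60.

Tax revenue = 60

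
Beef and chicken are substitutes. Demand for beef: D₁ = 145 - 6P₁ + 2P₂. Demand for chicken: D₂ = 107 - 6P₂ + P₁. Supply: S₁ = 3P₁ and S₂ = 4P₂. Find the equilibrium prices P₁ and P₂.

P₁ = 208/11, P₂ = 277/22

Market 1: 145 - 6P₁ + 2P₂ = 3P₁ → 9P₁ - 2P₂ = 145.
Market 2: 10P₂ - P₁ = 107.
Eliminating P₂: 10×(1) + 2×(2) gives 88P₁ = 1664, so P₁ = 208/11.
Back-substitute into (2): P₂ = (107 + 1×208/11) / 10 = 277/22.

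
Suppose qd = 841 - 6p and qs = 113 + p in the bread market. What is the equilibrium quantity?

Set qd = qs: 841 - 6p = 113 + p.
728 = 7p, so p* = 104.
q* = 841 − 6(104) = 217.

q* = 217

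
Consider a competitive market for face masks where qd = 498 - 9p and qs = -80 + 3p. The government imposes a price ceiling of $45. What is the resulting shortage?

Equilibrium price would be p* = 289/6, so the ceiling at 45 binds.
At p = 45: qd = 498 − 9(45) = 93, qs = -80 + 3(45) = 55.
Shortage = 93 − 55 = 38.

Shortage = 38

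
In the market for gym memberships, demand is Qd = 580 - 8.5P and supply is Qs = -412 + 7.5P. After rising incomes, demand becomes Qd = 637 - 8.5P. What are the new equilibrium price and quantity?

P' = 65.5625, Q' = 79.71875

Original equilibrium: P* = 62, Q* = 53.
New equilibrium: 637 - 8.5P = -412 + 7.5P, so 1049 = 16P and P' = 65.5625; Q' = 637 − 8.5(65.5625) = 79.71875.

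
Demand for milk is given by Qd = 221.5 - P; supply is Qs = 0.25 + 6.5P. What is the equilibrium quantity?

Q* = 192

Set Qd = Qs: 221.5 - P = 0.25 + 6.5P.
221.25 = 7.5P, so P* = 29.5.
Q* = 221.5 − 1(29.5) = 192.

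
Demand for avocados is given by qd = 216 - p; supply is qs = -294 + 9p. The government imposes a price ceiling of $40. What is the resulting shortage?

Equilibrium price would be p* = 51, so the ceiling at 40 binds.
At p = 40: qd = 216 − 1(40) = 176, qs = -294 + 9(40) = 66.
Shortage = 176 − 66 = 110.

Shortage = 110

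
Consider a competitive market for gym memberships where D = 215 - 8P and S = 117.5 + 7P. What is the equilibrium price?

Set D = S: 215 - 8P = 117.5 + 7P.
97.5 = 15P, so P* = 6.5.
Q* = 215 − 8(6.5) = 163.

P* = 6.5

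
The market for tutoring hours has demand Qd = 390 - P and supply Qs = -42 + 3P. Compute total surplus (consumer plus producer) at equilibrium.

Total surplus = 53016

Equilibrium: 390 - P = -42 + 3P gives P* = 108, Q* = 282.
Demand choke price: P = 390; supply starts at P = 14.
CS = ½(390 − 108)(282) = 39762; PS = ½(108 − 14)(282) = 13254.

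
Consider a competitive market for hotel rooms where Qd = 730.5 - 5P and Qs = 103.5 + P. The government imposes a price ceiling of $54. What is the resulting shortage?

Shortage = 303

Equilibrium price would be P* = 104.5, so the ceiling at 54 binds.
At P = 54: Qd = 730.5 − 5(54) = 460.5, Qs = 103.5 + 1(54) = 157.5.
Shortage = 460.5 − 157.5 = 303.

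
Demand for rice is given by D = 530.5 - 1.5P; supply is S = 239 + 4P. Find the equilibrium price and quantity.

P* = 53, Q* = 451

Set D = S: 530.5 - 1.5P = 239 + 4P.
291.5 = 5.5P, so P* = 53.
Q* = 530.5 − 1.5(53) = 451.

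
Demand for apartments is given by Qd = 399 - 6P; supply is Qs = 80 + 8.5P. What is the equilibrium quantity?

Q* = 267

Set Qd = Qs: 399 - 6P = 80 + 8.5P.
319 = 14.5P, so P* = 22.
Q* = 399 − 6(22) = 267.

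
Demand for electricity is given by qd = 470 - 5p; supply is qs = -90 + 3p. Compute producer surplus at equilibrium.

Equilibrium: 470 - 5p = -90 + 3p gives p* = 70, q* = 120.
Supply starts at p = 30 (where qs = 0).
PS = ½(70 − 30)(120) = 2400.

Producer surplus = 2400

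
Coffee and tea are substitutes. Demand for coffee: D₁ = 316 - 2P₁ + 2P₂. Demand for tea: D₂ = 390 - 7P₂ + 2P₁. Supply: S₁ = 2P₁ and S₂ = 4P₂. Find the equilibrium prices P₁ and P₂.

P₁ = 106.4, P₂ = 54.8

Market 1: 316 - 2P₁ + 2P₂ = 2P₁ → 4P₁ - 2P₂ = 316.
Market 2: 11P₂ - 2P₁ = 390.
Eliminating P₂: 11×(1) + 2×(2) gives 40P₁ = 4256, so P₁ = 106.4.
Back-substitute into (2): P₂ = (390 + 2×106.4) / 11 = 54.8.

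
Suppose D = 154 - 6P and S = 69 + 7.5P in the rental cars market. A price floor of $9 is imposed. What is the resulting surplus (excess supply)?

Equilibrium price would be P* = 170/27, so the floor at 9 binds.
At P = 9: D = 100, S = 136.5.
Surplus = 136.5 − 100 = 36.5.

Surplus = 36.5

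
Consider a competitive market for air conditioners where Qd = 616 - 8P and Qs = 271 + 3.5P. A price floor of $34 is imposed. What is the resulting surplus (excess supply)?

Surplus = 46

Equilibrium price would be P* = 30, so the floor at 34 binds.
At P = 34: Qd = 344, Qs = 390.
Surplus = 390 − 344 = 46.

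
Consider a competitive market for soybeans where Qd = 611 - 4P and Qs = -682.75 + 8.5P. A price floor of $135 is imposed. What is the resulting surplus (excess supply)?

Surplus = 393.75

Equilibrium price would be P* = 103.5, so the floor at 135 binds.
At P = 135: Qd = 71, Qs = 464.75.
Surplus = 464.75 − 71 = 393.75.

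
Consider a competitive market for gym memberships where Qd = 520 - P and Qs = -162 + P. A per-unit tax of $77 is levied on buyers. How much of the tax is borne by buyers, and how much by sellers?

Pre-tax equilibrium: P* = 341, Q* = 179.
Tax on buyers shifts demand to Qd = 520 − 1(P + 77) = 443 - P.
443 - P = -162 + P gives seller price Ps = 302.5; buyers pay Pb = 302.5 + 77 = 379.5.
New quantity: Q = 520 − 1(379.5) = 140.5.
Buyer burden = 379.5 − 341 = 38.5; seller burden = 341 − 302.5 = 38.5.

Buyers bear $38.5, sellers bear $38.5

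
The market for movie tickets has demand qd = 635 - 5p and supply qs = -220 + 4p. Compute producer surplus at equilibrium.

Producer surplus = 3200

Equilibrium: 635 - 5p = -220 + 4p gives p* = 95, q* = 160.
Supply starts at p = 55 (where qs = 0).
PS = ½(95 − 55)(160) = 3200.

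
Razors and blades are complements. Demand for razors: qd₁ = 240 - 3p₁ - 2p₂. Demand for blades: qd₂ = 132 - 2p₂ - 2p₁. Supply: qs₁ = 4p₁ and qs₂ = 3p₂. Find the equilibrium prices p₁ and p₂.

Market 1: 240 - 3p₁ - 2p₂ = 4p₁ → 7p₁ + 2p₂ = 240.
Market 2: 5p₂ + 2p₁ = 132.
Eliminating p₂: 5×(1) − 2×(2) gives 31p₁ = 936, so p₁ = 936/31.
Back-substitute into (2): p₂ = (132 − 2×936/31) / 5 = 444/31.

p₁ = 936/31, p₂ = 444/31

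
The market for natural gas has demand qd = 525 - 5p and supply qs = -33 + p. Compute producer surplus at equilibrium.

Producer surplus = 1800

Equilibrium: 525 - 5p = -33 + p gives p* = 93, q* = 60.
Supply starts at p = 33 (where qs = 0).
PS = ½(93 − 33)(60) = 1800.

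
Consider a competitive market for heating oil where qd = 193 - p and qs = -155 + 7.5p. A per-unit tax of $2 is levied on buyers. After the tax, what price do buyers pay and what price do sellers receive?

Pre-tax equilibrium: p* = 696/17, q* = 2585/17.
Tax on buyers shifts demand to qd = 193 − 1(p + 2) = 191 - p.
191 - p = -155 + 7.5p gives seller price ps = 692/17; buyers pay pb = 692/17 + 2 = 726/17.
New quantity: q = 193 − 1(726/17) = 2555/17.

Buyers pay 726/17, sellers receive 692/17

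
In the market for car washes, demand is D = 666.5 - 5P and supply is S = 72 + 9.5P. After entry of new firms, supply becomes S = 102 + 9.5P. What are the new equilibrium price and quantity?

Original equilibrium: P* = 41, Q* = 461.5.
New equilibrium: 666.5 - 5P = 102 + 9.5P, so 564.5 = 14.5P and P' = 1129/29; Q' = 666.5 − 5(1129/29) = 27367/58.

P' = 1129/29, Q' = 27367/58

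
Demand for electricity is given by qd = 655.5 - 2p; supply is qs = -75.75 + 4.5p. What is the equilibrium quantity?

q* = 430.5

Set qd = qs: 655.5 - 2p = -75.75 + 4.5p.
731.25 = 6.5p, so p* = 112.5.
q* = 655.5 − 2(112.5) = 430.5.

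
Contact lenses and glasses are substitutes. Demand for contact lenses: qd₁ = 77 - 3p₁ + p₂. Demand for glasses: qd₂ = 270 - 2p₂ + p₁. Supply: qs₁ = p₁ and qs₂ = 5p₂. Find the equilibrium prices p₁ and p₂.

p₁ = 809/27, p₂ = 1157/27

Market 1: 77 - 3p₁ + p₂ = p₁ → 4p₁ - p₂ = 77.
Market 2: 7p₂ - p₁ = 270.
Eliminating p₂: 7×(1) + 1×(2) gives 27p₁ = 809, so p₁ = 809/27.
Back-substitute into (2): p₂ = (270 + 1×809/27) / 7 = 1157/27.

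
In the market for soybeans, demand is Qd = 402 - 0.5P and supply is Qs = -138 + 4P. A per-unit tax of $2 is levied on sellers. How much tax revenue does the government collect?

Pre-tax equilibrium: P* = 120, Q* = 342.
Tax on sellers shifts supply to Qs = -138 + 4(P − 2) = -146 + 4P.
402 - 0.5P = -146 + 4P gives buyer price Pb = 1096/9; sellers receive Ps = 1096/9 − 2 = 1078/9.
New quantity: Q = 402 − 0.5(1096/9) = 3070/9.
Revenue = 2 × 3070/9 = 6140/9.

Tax revenue = 6140/9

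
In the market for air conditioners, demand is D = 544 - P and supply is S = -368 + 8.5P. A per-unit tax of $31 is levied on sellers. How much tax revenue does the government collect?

Pre-tax equilibrium: P* = 96, Q* = 448.
Tax on sellers shifts supply to S = -368 + 8.5(P − 31) = -631.5 + 8.5P.
544 - P = -631.5 + 8.5P gives buyer price Pb = 2351/19; sellers receive Ps = 2351/19 − 31 = 1762/19.
New quantity: Q = 544 − 1(2351/19) = 7985/19.
Revenue = 31 × 7985/19 = 247535/19.

Tax revenue = 247535/19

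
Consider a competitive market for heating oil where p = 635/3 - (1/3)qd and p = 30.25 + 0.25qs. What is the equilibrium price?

Set the two price expressions equal: 635/3 - (1/3)q = 30.25 + 0.25q.
2177/12 = (7/12)q, so q* = 311.
p* = 635/3 − (1/3)(311) = 108.

p* = 108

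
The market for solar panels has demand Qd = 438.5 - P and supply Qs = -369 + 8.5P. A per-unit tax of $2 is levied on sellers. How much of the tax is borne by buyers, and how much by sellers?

Pre-tax equilibrium: P* = 85, Q* = 353.5.
Tax on sellers shifts supply to Qs = -369 + 8.5(P − 2) = -386 + 8.5P.
438.5 - P = -386 + 8.5P gives buyer price Pb = 1649/19; sellers receive Ps = 1649/19 − 2 = 1611/19.
New quantity: Q = 438.5 − 1(1649/19) = 13365/38.
Buyer burden = 1649/19 − 85 = 34/19; seller burden = 85 − 1611/19 = 4/19.

Buyers bear 34/19, sellers bear 4/19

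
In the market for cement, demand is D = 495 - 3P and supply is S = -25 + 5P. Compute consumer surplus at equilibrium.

Equilibrium: 495 - 3P = -25 + 5P gives P* = 65, Q* = 300.
Demand choke price (D = 0): P = 165.
CS = ½(165 − 65)(300) = 15000.

Consumer surplus = 15000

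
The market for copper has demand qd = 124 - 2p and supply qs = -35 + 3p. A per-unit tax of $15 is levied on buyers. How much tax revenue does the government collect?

Pre-tax equilibrium: p* = 31.8, q* = 60.4.
Tax on buyers shifts demand to qd = 124 − 2(p + 15) = 94 - 2p.
94 - 2p = -35 + 3p gives seller price ps = 25.8; buyers pay pb = 25.8 + 15 = 40.8.
New quantity: q = 124 − 2(40.8) = 42.4.
Revenue = 15 × 42.4 = 636.

Tax revenue = 636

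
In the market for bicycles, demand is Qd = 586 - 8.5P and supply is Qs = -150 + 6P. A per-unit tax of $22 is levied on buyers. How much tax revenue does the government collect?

Tax revenue = 49236/29

Pre-tax equilibrium: P* = 1472/29, Q* = 4482/29.
Tax on buyers shifts demand to Qd = 586 − 8.5(P + 22) = 399 - 8.5P.
399 - 8.5P = -150 + 6P gives seller price Ps = 1098/29; buyers pay Pb = 1098/29 + 22 = 1736/29.
New quantity: Q = 586 − 8.5(1736/29) = 2238/29.
Revenue = 22 × 2238/29 = 49236/29.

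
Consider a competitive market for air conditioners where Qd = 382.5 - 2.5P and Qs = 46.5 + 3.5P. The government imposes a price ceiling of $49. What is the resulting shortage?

Equilibrium price would be P* = 56, so the ceiling at 49 binds.
At P = 49: Qd = 382.5 − 2.5(49) = 260, Qs = 46.5 + 3.5(49) = 218.
Shortage = 260 − 218 = 42.

Shortage = 42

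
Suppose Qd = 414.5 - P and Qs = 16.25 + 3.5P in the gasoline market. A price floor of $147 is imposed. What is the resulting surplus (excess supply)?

Equilibrium price would be P* = 88.5, so the floor at 147 binds.
At P = 147: Qd = 267.5, Qs = 530.75.
Surplus = 530.75 − 267.5 = 263.25.

Surplus = 263.25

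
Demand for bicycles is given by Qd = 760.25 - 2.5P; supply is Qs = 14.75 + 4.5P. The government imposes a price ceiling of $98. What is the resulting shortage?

Shortage = 59.5

Equilibrium price would be P* = 106.5, so the ceiling at 98 binds.
At P = 98: Qd = 760.25 − 2.5(98) = 515.25, Qs = 14.75 + 4.5(98) = 455.75.
Shortage = 515.25 − 455.75 = 59.5.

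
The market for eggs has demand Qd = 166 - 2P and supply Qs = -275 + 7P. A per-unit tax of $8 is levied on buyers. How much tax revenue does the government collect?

Pre-tax equilibrium: P* = 49, Q* = 68.
Tax on buyers shifts demand to Qd = 166 − 2(P + 8) = 150 - 2P.
150 - 2P = -275 + 7P gives seller price Ps = 425/9; buyers pay Pb = 425/9 + 8 = 497/9.
New quantity: Q = 166 − 2(497/9) = 500/9.
Revenue = 8 × 500/9 = 4000/9.

Tax revenue = 4000/9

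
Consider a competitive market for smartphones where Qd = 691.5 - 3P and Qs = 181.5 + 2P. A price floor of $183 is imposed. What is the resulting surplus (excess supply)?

Surplus = 405

Equilibrium price would be P* = 102, so the floor at 183 binds.
At P = 183: Qd = 142.5, Qs = 547.5.
Surplus = 547.5 − 142.5 = 405.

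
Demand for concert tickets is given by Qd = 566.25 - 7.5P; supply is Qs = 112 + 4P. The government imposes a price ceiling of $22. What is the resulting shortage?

Shortage = 201.25

Equilibrium price would be P* = 39.5, so the ceiling at 22 binds.
At P = 22: Qd = 566.25 − 7.5(22) = 401.25, Qs = 112 + 4(22) = 200.
Shortage = 401.25 − 200 = 201.25.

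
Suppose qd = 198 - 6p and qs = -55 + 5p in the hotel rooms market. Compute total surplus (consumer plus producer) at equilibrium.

Total surplus = 660

Equilibrium: 198 - 6p = -55 + 5p gives p* = 23, q* = 60.
Demand choke price: p = 33; supply starts at p = 11.
CS = ½(33 − 23)(60) = 300; PS = ½(23 − 11)(60) = 360.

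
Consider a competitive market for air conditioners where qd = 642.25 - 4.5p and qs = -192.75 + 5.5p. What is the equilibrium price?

Set qd = qs: 642.25 - 4.5p = -192.75 + 5.5p.
835 = 10p, so p* = 83.5.
q* = 642.25 − 4.5(83.5) = 266.5.

p* = 83.5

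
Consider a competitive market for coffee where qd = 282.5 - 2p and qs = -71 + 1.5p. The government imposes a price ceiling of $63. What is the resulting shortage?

Shortage = 133

Equilibrium price would be p* = 101, so the ceiling at 63 binds.
At p = 63: qd = 282.5 − 2(63) = 156.5, qs = -71 + 1.5(63) = 23.5.
Shortage = 156.5 − 23.5 = 133.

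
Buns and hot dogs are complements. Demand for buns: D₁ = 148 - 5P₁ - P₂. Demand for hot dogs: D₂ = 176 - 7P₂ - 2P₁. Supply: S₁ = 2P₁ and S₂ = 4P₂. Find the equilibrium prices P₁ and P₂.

P₁ = 19.36, P₂ = 12.48

Market 1: 148 - 5P₁ - P₂ = 2P₁ → 7P₁ + P₂ = 148.
Market 2: 11P₂ + 2P₁ = 176.
Eliminating P₂: 11×(1) − 1×(2) gives 75P₁ = 1452, so P₁ = 19.36.
Back-substitute into (2): P₂ = (176 − 2×19.36) / 11 = 12.48.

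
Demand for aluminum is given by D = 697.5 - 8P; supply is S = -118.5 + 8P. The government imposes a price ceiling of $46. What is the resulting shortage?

Shortage = 80

Equilibrium price would be P* = 51, so the ceiling at 46 binds.
At P = 46: D = 697.5 − 8(46) = 329.5, S = -118.5 + 8(46) = 249.5.
Shortage = 329.5 − 249.5 = 80.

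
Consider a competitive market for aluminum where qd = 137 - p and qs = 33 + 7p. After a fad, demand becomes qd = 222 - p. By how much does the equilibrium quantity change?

Original equilibrium: p* = 13, q* = 124.
New equilibrium: 222 - p = 33 + 7p, so 189 = 8p and p' = 23.625; q' = 222 − 1(23.625) = 198.375.
Change in quantity: 198.375 − 124 = 74.375.

Δq = 74.375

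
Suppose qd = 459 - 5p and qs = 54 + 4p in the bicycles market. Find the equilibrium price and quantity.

Set qd = qs: 459 - 5p = 54 + 4p.
405 = 9p, so p* = 45.
q* = 459 − 5(45) = 234.

p* = 45, q* = 234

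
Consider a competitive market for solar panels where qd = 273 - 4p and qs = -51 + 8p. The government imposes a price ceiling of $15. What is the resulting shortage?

Equilibrium price would be p* = 27, so the ceiling at 15 binds.
At p = 15: qd = 273 − 4(15) = 213, qs = -51 + 8(15) = 69.
Shortage = 213 − 69 = 144.

Shortage = 144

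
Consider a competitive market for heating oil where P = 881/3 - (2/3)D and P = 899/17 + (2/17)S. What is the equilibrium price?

P* = 89

Set the two price expressions equal: 881/3 - (2/3)Q = 899/17 + (2/17)Q.
12280/51 = (40/51)Q, so Q* = 307.
P* = 881/3 − (2/3)(307) = 89.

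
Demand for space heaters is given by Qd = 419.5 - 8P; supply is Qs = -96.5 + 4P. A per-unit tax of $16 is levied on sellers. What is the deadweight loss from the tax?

Deadweight loss = 1024/3

Pre-tax equilibrium: P* = 43, Q* = 75.5.
Tax on sellers shifts supply to Qs = -96.5 + 4(P − 16) = -160.5 + 4P.
419.5 - 8P = -160.5 + 4P gives buyer price Pb = 145/3; sellers receive Ps = 145/3 − 16 = 97/3.
New quantity: Q = 419.5 − 8(145/3) = 197/6.
DWL = ½ × 16 × (75.5 − 197/6) = 1024/3.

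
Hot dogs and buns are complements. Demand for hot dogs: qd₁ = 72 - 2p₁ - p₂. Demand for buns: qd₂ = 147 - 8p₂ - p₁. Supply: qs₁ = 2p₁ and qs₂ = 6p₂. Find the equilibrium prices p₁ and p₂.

p₁ = 861/55, p₂ = 516/55

Market 1: 72 - 2p₁ - p₂ = 2p₁ → 4p₁ + p₂ = 72.
Market 2: 14p₂ + p₁ = 147.
Eliminating p₂: 14×(1) − 1×(2) gives 55p₁ = 861, so p₁ = 861/55.
Back-substitute into (2): p₂ = (147 − 1×861/55) / 14 = 516/55.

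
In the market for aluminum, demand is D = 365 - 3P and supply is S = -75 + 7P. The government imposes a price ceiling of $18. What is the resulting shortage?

Equilibrium price would be P* = 44, so the ceiling at 18 binds.
At P = 18: D = 365 − 3(18) = 311, S = -75 + 7(18) = 51.
Shortage = 311 − 51 = 260.

Shortage = 260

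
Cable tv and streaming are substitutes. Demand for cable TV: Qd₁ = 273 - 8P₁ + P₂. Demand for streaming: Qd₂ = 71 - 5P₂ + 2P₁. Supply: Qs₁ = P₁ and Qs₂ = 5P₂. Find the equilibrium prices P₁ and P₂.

P₁ = 2801/88, P₂ = 1185/88

Market 1: 273 - 8P₁ + P₂ = P₁ → 9P₁ - P₂ = 273.
Market 2: 10P₂ - 2P₁ = 71.
Eliminating P₂: 10×(1) + 1×(2) gives 88P₁ = 2801, so P₁ = 2801/88.
Back-substitute into (2): P₂ = (71 + 2×2801/88) / 10 = 1185/88.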